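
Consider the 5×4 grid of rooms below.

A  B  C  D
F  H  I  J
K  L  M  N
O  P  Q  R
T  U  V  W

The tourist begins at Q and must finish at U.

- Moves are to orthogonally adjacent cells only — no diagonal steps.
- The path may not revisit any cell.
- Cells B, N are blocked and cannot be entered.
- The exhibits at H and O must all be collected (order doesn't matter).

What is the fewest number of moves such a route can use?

8

Any route passes through H and O in some order between Q and U. Summing Manhattan distances along each leg and taking the cheapest ordering (Q → H → O → U) gives a lower bound of 3 + 3 + 2 = 8 moves.
A route of 8 moves achieves this: Q → M → I → H → L → P → O → T → U.
Since 8 matches the lower bound, it is optimal.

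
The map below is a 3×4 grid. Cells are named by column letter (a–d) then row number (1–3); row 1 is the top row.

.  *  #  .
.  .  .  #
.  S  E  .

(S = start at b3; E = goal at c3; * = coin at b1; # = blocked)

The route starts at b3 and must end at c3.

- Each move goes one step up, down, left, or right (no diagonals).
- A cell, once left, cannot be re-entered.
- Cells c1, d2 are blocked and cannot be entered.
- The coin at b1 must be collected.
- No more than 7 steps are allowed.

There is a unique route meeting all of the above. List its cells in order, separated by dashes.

The budget equals the shortest possible length, so every move has to be on a shortest route through the required cells.
Route from b3: left 1 to a3, up 2 to a1, right 1 to b1, down 1 to b2, right 1 to c2, down 1 to c3 — 7 moves in all.
Check: all required cells visited; 7 ≤ 7 moves.

b3 - a3 - a2 - a1 - b1 - b2 - c2 - c3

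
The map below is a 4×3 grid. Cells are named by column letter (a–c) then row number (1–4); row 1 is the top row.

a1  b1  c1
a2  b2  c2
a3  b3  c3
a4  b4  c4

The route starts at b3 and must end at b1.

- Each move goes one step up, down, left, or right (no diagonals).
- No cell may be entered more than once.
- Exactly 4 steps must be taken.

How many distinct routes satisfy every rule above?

6

Need simple routes of exactly 4 moves from b3 to b1 (Manhattan distance 2, so 1 moves are spent on a detour and 1 undoing it).
Enumerating: b3 b2 a2 a1 b1 | b3 b2 c2 c1 b1 | b3 a3 a2 a1 b1 | b3 a3 a2 b2 b1 | b3 c3 c2 c1 b1 | b3 c3 c2 b2 b1.
That gives 6 routes.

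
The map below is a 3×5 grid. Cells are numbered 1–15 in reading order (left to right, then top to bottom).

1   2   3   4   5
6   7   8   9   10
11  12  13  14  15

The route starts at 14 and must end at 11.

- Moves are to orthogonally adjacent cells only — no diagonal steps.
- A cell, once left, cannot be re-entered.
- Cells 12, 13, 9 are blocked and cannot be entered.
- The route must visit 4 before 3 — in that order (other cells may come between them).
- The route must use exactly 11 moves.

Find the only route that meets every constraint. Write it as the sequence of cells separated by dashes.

14 - 15 - 10 - 5 - 4 - 3 - 8 - 7 - 2 - 1 - 6 - 11

The waypoints must appear in the order 4, 3, with no cell reused.
Route from 14: right 1 to 15, up 2 to 5, left 2 to 3, down 1 to 8, left 1 to 7, up 1 to 2, left 1 to 1, down 2 to 11 — 11 moves in all.
Check: order respected (4 at step 4, 3 at step 5); 11 moves as required.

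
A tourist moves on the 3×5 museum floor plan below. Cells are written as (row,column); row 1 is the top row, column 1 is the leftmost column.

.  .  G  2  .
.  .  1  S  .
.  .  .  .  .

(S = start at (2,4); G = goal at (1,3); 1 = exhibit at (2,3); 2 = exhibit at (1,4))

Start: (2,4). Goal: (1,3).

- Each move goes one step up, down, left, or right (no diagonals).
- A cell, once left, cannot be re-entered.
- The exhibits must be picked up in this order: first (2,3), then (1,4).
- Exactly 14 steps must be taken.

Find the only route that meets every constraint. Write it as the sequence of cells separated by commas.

(2,4), (2,3), (2,2), (1,2), (1,1), (2,1), (3,1), (3,2), (3,3), (3,4), (3,5), (2,5), (1,5), (1,4), (1,3)

The waypoints must appear in the order (2,3), (1,4), with no cell reused.
Route from (2,4): left 2 to (2,2), up 1 to (1,2), left 1 to (1,1), down 2 to (3,1), right 4 to (3,5), up 2 to (1,5), left 2 to (1,3) — 14 moves in all.
Check: order respected (1 at step 1, 2 at step 13); 14 moves as required.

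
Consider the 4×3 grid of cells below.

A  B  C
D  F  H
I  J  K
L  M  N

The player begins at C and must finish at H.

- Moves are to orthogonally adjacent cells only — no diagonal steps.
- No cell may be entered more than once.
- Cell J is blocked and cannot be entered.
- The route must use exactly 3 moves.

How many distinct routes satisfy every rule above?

1

Need simple routes of exactly 3 moves from C to H (Manhattan distance 1, so 1 moves are spent on a detour and 1 undoing it).
Enumerating: C B F H.
That gives 1 route.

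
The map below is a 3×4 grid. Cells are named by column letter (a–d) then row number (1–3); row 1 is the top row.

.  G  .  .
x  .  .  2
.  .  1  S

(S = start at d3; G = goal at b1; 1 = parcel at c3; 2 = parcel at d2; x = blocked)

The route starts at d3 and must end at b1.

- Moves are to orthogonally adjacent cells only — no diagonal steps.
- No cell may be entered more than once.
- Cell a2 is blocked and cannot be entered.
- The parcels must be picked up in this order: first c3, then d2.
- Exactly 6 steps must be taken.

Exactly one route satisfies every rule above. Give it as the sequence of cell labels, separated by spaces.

d3 c3 c2 d2 d1 c1 b1

The waypoints must appear in the order c3, d2, with no cell reused.
Route from d3: left 1 to c3, up 1 to c2, right 1 to d2, up 1 to d1, left 2 to b1 — 6 moves in all.
Check: order respected (1 at step 1, 2 at step 3); 6 moves as required.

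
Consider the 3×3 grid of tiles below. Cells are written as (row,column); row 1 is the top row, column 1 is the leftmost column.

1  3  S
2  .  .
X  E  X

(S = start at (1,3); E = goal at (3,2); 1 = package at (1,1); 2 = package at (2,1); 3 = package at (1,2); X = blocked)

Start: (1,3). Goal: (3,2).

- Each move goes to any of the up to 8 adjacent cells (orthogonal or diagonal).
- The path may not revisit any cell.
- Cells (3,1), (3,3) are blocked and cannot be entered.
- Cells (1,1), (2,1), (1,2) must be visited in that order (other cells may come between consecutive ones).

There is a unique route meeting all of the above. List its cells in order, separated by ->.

(1,3) -> (2,2) -> (1,1) -> (2,1) -> (1,2) -> (2,3) -> (3,2)

The waypoints must appear in the order (1,1), (2,1), (1,2), with no cell reused.
Route from (1,3): down-left 1 to (2,2), up-left 1 to (1,1), down 1 to (2,1), up-right 1 to (1,2), down-right 1 to (2,3), down-left 1 to (3,2) — 6 moves in all.
Check: order respected (1 at step 2, 2 at step 3, 3 at step 4).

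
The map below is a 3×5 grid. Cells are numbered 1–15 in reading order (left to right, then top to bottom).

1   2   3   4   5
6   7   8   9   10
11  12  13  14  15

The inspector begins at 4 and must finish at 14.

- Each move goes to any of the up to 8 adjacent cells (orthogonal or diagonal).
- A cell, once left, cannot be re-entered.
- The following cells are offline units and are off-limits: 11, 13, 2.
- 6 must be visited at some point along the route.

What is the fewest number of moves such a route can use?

Any route passes through 6 somewhere between 4 and 14. Summing Chebyshev distances along the two legs (4 → 6 → 14) gives a lower bound of 3 + 3 = 6 moves.
A route of 6 moves achieves this: 4 → 3 → 7 → 6 → 12 → 8 → 14.
Since 6 matches the lower bound, it is optimal.

6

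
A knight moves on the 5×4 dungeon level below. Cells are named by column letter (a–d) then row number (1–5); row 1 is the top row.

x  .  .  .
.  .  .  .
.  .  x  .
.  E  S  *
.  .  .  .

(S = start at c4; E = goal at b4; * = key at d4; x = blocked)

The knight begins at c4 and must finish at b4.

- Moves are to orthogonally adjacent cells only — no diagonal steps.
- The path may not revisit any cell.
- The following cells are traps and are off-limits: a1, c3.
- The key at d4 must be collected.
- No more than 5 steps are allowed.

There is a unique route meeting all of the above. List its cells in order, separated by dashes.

The budget equals the shortest possible length, so every move has to be on a shortest route through the required cells.
Route from c4: right to d4, down to d5, 2× left (reaching b5), up to b4 — 5 moves in all.
Check: all required cells visited; 5 ≤ 5 moves.

c4 - d4 - d5 - c5 - b5 - b4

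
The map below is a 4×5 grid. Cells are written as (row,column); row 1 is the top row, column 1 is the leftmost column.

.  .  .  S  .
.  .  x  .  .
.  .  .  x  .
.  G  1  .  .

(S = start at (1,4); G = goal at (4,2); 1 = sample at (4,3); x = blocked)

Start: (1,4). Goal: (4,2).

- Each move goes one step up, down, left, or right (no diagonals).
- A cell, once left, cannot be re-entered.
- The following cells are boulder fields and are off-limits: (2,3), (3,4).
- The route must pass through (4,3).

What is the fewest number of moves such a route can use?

7

Any route passes through (4,3) somewhere between (1,4) and (4,2). Summing Manhattan distances along the two legs ((1,4) → (4,3) → (4,2)) gives a lower bound of 4 + 1 = 5 moves.
That bound ignores the blocked cells. Measuring each leg by the fewest moves that actually steer around them ((1,4)→(4,3): 6; (4,3)→(4,2): 1) raises the lower bound to 7.
A route of 7 moves exists: (1,4) → (2,4) → (2,5) → (3,5) → (4,5) → (4,4) → (4,3) → (4,2).
Since 7 matches that lower bound, it is optimal.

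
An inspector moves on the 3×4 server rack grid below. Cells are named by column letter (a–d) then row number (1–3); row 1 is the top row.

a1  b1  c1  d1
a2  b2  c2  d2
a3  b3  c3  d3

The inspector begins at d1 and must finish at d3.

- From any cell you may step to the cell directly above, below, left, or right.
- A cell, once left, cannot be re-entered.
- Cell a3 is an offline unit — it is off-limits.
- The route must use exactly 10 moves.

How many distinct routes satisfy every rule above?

Need simple routes of exactly 10 moves from d1 to d3 (Manhattan distance 2, so 4 moves are spent on a detour and 4 undoing it).
Enumerating: d1 d2 c2 c1 b1 a1 a2 b2 b3 c3 d3 | d1 c1 b1 a1 a2 b2 b3 c3 c2 d2 d3.
That gives 2 routes.

2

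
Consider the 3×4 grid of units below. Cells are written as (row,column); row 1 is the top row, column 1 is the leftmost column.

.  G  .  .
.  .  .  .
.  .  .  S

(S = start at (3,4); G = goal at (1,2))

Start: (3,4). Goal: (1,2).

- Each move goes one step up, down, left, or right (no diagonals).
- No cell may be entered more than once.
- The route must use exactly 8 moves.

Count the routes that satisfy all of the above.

9

Need simple routes of exactly 8 moves from (3,4) to (1,2) (Manhattan distance 4, so 2 moves are spent on a detour and 2 undoing it).
Branch systematically from the start, pruning whenever the remaining move budget drops below the Manhattan distance to (1,2) or differs from it in parity. Grouping the completions by first move — via (2,4): 6; via (3,3): 3 — and summing: 6 + 3 = 9.
That gives 9 routes.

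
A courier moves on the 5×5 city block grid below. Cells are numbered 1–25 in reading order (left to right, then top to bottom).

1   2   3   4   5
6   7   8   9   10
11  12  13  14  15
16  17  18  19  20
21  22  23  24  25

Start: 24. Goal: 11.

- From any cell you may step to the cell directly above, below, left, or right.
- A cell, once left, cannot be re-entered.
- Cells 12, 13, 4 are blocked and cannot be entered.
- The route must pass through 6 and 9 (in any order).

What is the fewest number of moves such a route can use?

Any route passes through 6 and 9 in some order between 24 and 11. Summing Manhattan distances along each leg and taking the cheapest ordering (24 → 9 → 6 → 11) gives a lower bound of 3 + 3 + 1 = 7 moves.
A route of 7 moves achieves this: 24 → 19 → 14 → 9 → 8 → 7 → 6 → 11.
Since 7 matches the lower bound, it is optimal.

7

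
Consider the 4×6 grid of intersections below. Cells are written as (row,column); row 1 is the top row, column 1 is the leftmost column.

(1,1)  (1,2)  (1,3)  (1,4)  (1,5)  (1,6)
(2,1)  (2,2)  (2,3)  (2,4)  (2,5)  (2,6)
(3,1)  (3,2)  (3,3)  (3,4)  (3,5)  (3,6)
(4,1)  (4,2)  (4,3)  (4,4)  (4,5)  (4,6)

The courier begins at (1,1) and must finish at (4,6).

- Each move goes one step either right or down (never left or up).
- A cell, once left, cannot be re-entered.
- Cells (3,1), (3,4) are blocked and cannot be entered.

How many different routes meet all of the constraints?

23

A right/down-only route from (1,1) to (4,6) makes exactly 3 down-moves and 5 right-moves in some order.
With no other constraints that would be C(8,3) = 56 routes.
Subtract routes through each blocked cell (inclusion–exclusion for overlaps): − through (3,1): 6 − through (3,4): 30 + through (3,1)&(3,4): 3 → 23.
That gives 23 routes.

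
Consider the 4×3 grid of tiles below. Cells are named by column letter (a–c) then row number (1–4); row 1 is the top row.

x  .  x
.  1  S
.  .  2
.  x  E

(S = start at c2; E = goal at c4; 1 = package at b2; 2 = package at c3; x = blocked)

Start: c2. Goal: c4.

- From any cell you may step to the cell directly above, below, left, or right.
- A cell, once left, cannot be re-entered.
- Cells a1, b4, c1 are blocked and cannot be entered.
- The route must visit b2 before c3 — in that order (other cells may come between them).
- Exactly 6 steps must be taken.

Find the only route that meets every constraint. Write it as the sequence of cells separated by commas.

The waypoints must appear in the order b2, c3, with no cell reused.
Route from c2: left 2 to a2, down 1 to a3, right 2 to c3, down 1 to c4 — 6 moves in all.
Check: order respected (1 at step 1, 2 at step 5); 6 moves as required.

c2, b2, a2, a3, b3, c3, c4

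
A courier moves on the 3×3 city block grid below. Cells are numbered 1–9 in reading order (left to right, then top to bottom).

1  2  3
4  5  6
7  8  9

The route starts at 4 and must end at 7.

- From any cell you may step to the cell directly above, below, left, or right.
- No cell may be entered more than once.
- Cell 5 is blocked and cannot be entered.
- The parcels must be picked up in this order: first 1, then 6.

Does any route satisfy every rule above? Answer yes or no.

yes

One route that works: 4 → 1 → 2 → 3 → 6 → 9 → 8 → 7.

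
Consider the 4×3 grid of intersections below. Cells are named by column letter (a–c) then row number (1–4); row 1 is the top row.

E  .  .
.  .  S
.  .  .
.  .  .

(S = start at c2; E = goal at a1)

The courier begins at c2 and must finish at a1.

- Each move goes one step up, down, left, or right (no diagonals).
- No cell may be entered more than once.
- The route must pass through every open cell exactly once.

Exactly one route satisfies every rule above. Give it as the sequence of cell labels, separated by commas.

Need to visit all 12 open cells exactly once, starting at c2 and ending at a1.
Cell c1 has only two open neighbours (c2 and b1), so the path must pass straight through it: one of those is the cell it's entered from and the other is where it exits.
Route from c2: up 1 to c1, left 1 to b1, down 2 to b3, right 1 to c3, down 1 to c4, left 2 to a4, up 3 to a1 — 11 moves in all.
Check: all 12 open cells covered.

c2, c1, b1, b2, b3, c3, c4, b4, a4, a3, a2, a1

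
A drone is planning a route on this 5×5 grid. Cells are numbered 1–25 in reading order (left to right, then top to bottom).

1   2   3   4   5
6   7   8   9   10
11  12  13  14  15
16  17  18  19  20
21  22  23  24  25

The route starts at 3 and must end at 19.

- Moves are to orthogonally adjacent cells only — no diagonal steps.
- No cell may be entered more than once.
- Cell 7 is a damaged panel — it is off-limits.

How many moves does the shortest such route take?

The Manhattan distance from 3 to 19 is |1−4| + |3−4| = 4, so at least 4 moves are needed.
A route of 4 moves achieves this: 3 → 8 → 13 → 18 → 19.
Since 4 matches the lower bound, it is optimal.

4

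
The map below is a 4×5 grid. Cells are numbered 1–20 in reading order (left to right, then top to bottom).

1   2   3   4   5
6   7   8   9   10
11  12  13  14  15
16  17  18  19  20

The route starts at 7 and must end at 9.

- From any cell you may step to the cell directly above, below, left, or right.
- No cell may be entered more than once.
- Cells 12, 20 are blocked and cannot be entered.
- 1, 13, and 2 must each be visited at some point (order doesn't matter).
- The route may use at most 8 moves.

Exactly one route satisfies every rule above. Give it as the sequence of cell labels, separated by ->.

7 -> 6 -> 1 -> 2 -> 3 -> 8 -> 13 -> 14 -> 9

The budget equals the shortest possible length, so every move has to be on a shortest route through the required cells.
Route from 7: left to 6, up to 1, 2× right (reaching 3), 2× down (reaching 13), right to 14, up to 9 — 8 moves in all.
Check: all required cells visited; 8 ≤ 8 moves.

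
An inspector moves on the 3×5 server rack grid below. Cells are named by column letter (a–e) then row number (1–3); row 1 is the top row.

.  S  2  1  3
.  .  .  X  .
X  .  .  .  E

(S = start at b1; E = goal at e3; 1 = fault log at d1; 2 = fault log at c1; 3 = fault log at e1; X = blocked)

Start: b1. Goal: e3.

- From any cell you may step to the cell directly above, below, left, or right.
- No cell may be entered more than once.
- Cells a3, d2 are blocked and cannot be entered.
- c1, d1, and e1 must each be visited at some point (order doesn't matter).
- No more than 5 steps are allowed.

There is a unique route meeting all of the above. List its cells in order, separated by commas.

b1, c1, d1, e1, e2, e3

The budget equals the shortest possible length, so every move has to be on a shortest route through the required cells.
Route from b1: 3× right (reaching e1), 2× down (reaching e3) — 5 moves in all.
Check: all required cells visited; 5 ≤ 5 moves.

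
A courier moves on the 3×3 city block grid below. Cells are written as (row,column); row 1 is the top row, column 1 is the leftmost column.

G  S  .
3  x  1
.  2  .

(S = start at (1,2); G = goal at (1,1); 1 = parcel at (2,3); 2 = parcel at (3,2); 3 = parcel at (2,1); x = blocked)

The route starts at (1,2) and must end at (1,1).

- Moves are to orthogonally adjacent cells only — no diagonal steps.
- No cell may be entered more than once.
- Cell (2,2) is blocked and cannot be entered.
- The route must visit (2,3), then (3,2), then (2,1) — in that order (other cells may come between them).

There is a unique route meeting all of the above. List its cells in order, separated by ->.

(1,2) -> (1,3) -> (2,3) -> (3,3) -> (3,2) -> (3,1) -> (2,1) -> (1,1)

The waypoints must appear in the order (2,3), (3,2), (2,1), with no cell reused.
Route from (1,2): right 1 to (1,3), down 2 to (3,3), left 2 to (3,1), up 2 to (1,1) — 7 moves in all.
Check: order respected (1 at step 2, 2 at step 4, 3 at step 6).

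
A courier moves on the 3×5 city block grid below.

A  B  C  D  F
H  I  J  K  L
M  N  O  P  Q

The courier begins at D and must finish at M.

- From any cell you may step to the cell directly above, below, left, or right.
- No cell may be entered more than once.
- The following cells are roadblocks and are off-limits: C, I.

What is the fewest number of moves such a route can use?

5

The Manhattan distance from D to M is |1−3| + |4−1| = 5, so at least 5 moves are needed.
A route of 5 moves achieves this: D → K → P → O → N → M.
Since 5 matches the lower bound, it is optimal.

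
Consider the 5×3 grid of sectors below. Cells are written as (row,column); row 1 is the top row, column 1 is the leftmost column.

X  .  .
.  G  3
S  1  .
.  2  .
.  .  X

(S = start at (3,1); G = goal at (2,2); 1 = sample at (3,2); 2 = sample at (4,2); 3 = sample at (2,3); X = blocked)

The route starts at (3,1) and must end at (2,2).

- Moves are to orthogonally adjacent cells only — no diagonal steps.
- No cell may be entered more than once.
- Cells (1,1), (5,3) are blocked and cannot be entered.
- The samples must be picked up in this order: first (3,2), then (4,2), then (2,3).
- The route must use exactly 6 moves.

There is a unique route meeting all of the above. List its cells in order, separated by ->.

The waypoints must appear in the order (3,2), (4,2), (2,3), with no cell reused.
Route from (3,1): right to (3,2), down to (4,2), right to (4,3), 2× up (reaching (2,3)), left to (2,2) — 6 moves in all.
Check: order respected (1 at step 1, 2 at step 2, 3 at step 5); 6 moves as required.

(3,1) -> (3,2) -> (4,2) -> (4,3) -> (3,3) -> (2,3) -> (2,2)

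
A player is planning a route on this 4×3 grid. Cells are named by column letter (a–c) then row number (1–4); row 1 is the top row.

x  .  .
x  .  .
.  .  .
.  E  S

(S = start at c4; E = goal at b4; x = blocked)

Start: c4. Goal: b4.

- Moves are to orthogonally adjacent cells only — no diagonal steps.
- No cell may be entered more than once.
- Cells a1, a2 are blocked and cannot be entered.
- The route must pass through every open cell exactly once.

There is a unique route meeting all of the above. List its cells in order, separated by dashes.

Need to visit all 10 open cells exactly once, starting at c4 and ending at b4.
Cell c1 has only two open neighbours (c2 and b1), so the path must pass straight through it: one of those is the cell it's entered from and the other is where it exits.
Route from c4: up 3 to c1, left 1 to b1, down 2 to b3, left 1 to a3, down 1 to a4, right 1 to b4 — 9 moves in all.
Check: all 10 open cells covered.

c4 - c3 - c2 - c1 - b1 - b2 - b3 - a3 - a4 - b4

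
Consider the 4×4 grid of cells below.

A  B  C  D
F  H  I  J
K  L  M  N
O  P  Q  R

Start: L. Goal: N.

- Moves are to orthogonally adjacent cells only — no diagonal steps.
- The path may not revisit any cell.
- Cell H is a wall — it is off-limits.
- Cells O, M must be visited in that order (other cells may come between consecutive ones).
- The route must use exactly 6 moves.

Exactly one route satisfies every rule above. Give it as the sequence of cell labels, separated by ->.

L -> K -> O -> P -> Q -> M -> N

The waypoints must appear in the order O, M, with no cell reused.
Route from L: left to K, down to O, 2× right (reaching Q), up to M, right to N — 6 moves in all.
Check: order respected (O at step 2, M at step 5); 6 moves as required.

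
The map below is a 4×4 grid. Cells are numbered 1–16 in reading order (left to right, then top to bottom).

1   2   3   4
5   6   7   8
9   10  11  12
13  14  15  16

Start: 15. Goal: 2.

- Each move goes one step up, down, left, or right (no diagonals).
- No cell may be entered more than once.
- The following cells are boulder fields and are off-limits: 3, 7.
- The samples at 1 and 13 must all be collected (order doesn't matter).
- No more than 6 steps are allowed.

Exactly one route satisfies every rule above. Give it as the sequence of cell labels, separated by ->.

Any route must reach 1 and 13 and still end at 2 within 6 moves, so the order of the required stops is forced.
Route from 15: left 2 to 13, up 3 to 1, right 1 to 2 — 6 moves in all.
Check: all required cells visited; 6 ≤ 6 moves.

15 -> 14 -> 13 -> 9 -> 5 -> 1 -> 2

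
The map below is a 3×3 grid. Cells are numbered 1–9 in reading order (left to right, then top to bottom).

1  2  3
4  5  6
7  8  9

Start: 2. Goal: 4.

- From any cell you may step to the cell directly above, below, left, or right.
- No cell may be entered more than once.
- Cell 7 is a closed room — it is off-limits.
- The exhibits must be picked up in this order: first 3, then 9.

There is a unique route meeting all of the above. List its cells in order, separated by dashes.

The waypoints must appear in the order 3, 9, with no cell reused.
Route from 2: right 1 to 3, down 2 to 9, left 1 to 8, up 1 to 5, left 1 to 4 — 6 moves in all.
Check: order respected (3 at step 1, 9 at step 3).

2 - 3 - 6 - 9 - 8 - 5 - 4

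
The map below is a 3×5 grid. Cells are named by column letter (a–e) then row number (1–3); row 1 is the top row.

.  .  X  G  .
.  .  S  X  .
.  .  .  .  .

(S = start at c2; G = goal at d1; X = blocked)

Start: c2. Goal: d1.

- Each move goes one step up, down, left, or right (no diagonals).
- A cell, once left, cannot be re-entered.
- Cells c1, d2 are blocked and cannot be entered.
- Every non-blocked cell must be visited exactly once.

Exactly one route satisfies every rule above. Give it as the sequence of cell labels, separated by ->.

Need to visit all 13 open cells exactly once, starting at c2 and ending at d1.
Route from c2: left 1 to b2, up 1 to b1, left 1 to a1, down 2 to a3, right 4 to e3, up 2 to e1, left 1 to d1 — 12 moves in all.
Check: all 13 open cells covered.

c2 -> b2 -> b1 -> a1 -> a2 -> a3 -> b3 -> c3 -> d3 -> e3 -> e2 -> e1 -> d1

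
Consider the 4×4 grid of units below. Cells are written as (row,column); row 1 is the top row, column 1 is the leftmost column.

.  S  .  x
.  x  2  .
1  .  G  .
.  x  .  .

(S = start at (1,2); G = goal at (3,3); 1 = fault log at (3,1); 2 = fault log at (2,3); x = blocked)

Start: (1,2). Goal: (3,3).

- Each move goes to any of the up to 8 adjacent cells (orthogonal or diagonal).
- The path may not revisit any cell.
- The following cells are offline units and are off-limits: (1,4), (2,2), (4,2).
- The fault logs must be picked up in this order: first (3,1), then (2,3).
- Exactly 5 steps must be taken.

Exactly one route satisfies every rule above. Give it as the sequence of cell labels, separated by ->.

The waypoints must appear in the order (3,1), (2,3), with no cell reused.
Route from (1,2): down-left to (2,1), down to (3,1), right to (3,2), up-right to (2,3), down to (3,3) — 5 moves in all.
Check: order respected (1 at step 2, 2 at step 4); 5 moves as required.

(1,2) -> (2,1) -> (3,1) -> (3,2) -> (2,3) -> (3,3)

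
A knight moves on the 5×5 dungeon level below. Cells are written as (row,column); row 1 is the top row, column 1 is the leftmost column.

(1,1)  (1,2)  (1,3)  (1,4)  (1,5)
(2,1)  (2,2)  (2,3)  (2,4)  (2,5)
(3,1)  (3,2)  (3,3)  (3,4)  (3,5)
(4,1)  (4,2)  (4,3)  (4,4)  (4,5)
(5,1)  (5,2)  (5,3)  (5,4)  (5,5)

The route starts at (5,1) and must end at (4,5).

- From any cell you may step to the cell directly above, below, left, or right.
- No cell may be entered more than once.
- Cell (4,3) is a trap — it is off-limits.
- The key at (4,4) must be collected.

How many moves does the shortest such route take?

Any route passes through (4,4) somewhere between (5,1) and (4,5). Summing Manhattan distances along the two legs ((5,1) → (4,4) → (4,5)) gives a lower bound of 4 + 1 = 5 moves.
A route of 5 moves achieves this: (5,1) → (5,2) → (5,3) → (5,4) → (4,4) → (4,5).
Since 5 matches the lower bound, it is optimal.

5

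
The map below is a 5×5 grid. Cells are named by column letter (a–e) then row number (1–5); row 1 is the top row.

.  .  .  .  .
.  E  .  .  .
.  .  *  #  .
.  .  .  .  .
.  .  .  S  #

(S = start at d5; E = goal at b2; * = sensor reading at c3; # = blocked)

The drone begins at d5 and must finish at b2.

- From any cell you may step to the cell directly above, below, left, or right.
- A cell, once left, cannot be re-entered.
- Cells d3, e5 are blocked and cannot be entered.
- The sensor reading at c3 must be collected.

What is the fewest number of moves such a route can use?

5

Any route passes through c3 somewhere between d5 and b2. Summing Manhattan distances along the two legs (d5 → c3 → b2) gives a lower bound of 3 + 2 = 5 moves.
A route of 5 moves achieves this: d5 → d4 → c4 → c3 → c2 → b2.
Since 5 matches the lower bound, it is optimal.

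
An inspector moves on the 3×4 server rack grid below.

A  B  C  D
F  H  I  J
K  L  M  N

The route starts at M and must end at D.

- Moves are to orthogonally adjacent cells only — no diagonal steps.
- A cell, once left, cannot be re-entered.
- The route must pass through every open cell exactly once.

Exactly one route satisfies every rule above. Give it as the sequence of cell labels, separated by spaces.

M N J I H L K F A B C D

Need to visit all 12 open cells exactly once, starting at M and ending at D.
Cell N has only two open neighbours (J and M), so the path must pass straight through it: one of those is the cell it's entered from and the other is where it exits.
Route from M: right 1 to N, up 1 to J, left 2 to H, down 1 to L, left 1 to K, up 2 to A, right 3 to D — 11 moves in all.
Check: all 12 open cells covered.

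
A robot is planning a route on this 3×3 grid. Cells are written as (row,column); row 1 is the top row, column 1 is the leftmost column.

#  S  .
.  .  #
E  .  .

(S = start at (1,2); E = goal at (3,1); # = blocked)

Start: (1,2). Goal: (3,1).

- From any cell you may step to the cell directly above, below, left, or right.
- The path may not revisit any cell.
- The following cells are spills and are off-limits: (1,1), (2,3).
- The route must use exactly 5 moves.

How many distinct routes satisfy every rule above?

Need simple routes of exactly 5 moves from (1,2) to (3,1) (Manhattan distance 3, so 1 moves are spent on a detour and 1 undoing it).
No route satisfies every constraint, so the count is 0.

0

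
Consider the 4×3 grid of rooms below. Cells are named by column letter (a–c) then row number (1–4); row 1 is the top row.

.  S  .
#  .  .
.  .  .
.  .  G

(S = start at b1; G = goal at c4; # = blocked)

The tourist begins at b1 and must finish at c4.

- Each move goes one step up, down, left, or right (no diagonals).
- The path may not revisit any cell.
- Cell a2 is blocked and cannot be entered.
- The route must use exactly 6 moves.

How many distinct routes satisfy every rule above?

Need simple routes of exactly 6 moves from b1 to c4 (Manhattan distance 4, so 1 moves are spent on a detour and 1 undoing it).
Enumerating: b1 b2 b3 a3 a4 b4 c4 | b1 b2 c2 c3 b3 b4 c4 | b1 c1 c2 c3 b3 b4 c4 | b1 c1 c2 b2 b3 b4 c4 | b1 c1 c2 b2 b3 c3 c4.
That gives 5 routes.

5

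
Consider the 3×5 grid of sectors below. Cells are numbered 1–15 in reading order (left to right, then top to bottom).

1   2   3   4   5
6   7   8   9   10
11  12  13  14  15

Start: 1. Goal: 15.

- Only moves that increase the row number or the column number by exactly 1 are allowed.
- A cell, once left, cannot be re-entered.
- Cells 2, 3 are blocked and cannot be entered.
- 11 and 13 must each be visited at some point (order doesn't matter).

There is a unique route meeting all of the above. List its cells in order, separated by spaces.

Moves only go right or down, so the column and row indices never decrease.
Route from 1: down 2 to 11, right 4 to 15 — 6 moves in all.
Check: all required cells visited.

1 6 11 12 13 14 15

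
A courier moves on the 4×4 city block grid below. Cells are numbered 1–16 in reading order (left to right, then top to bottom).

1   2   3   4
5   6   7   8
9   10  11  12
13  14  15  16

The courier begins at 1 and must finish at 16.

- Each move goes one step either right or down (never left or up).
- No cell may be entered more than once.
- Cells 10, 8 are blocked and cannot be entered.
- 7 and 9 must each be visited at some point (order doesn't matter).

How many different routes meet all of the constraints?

A right/down-only route from 1 to 16 makes exactly 3 down-moves and 3 right-moves in some order.
With no other constraints that would be C(6,3) = 20 routes.
9 is below but to the left of 7: going 7 → 9 would need a leftward move and 9 → 7 an upward move, so no right/down-only route can visit both required cells.
No route satisfies every constraint, so the count is 0.

0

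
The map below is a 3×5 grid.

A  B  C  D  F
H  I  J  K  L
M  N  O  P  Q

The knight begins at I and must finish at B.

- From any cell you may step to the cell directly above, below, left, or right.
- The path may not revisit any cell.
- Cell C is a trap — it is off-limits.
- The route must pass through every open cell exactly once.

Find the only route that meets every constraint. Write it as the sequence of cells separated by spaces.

I J K D F L Q P O N M H A B

Need to visit all 14 open cells exactly once, starting at I and ending at B.
Cell D has only two open neighbours (K and F), so the path must pass straight through it: one of those is the cell it's entered from and the other is where it exits.
Route from I: right 2 to K, up 1 to D, right 1 to F, down 2 to Q, left 4 to M, up 2 to A, right 1 to B — 13 moves in all.
Check: all 14 open cells covered.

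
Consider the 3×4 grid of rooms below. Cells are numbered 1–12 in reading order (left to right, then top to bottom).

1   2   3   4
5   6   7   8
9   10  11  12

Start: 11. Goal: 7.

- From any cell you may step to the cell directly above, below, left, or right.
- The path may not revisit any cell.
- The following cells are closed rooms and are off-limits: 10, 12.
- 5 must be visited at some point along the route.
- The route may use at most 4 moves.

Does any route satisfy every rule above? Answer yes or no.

Every way from 11 to 5 runs through 7 — but 7 is where the route must end, so it would be entered once on the way to 5 and again at the finish.

no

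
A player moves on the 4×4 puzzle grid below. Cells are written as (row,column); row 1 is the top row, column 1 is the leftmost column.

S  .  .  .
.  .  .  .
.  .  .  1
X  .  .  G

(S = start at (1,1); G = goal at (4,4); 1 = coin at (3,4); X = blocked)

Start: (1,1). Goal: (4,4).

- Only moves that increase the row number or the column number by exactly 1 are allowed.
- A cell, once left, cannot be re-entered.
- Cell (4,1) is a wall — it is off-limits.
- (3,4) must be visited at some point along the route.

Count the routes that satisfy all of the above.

10

A right/down-only route from (1,1) to (4,4) makes exactly 3 down-moves and 3 right-moves in some order.
With no other constraints that would be C(6,3) = 20 routes.
Split at (3,4) and multiply the segment counts (each segment already excludes blocked cells): (1,1)→(3,4): 10; (3,4)→(4,4): 1; product = 10.
That gives 10 routes.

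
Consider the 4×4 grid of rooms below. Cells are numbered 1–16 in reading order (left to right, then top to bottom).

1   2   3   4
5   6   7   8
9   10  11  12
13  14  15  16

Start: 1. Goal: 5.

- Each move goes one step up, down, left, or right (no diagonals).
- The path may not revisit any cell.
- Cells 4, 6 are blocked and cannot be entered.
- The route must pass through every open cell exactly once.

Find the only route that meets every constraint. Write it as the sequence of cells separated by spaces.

Need to visit all 14 open cells exactly once, starting at 1 and ending at 5.
Cell 8 has only two open neighbours (12 and 7), so the path must pass straight through it: one of those is the cell it's entered from and the other is where it exits.
Route from 1: right 2 to 3, down 1 to 7, right 1 to 8, down 2 to 16, left 1 to 15, up 1 to 11, left 1 to 10, down 1 to 14, left 1 to 13, up 2 to 5 — 13 moves in all.
Check: all 14 open cells covered.

1 2 3 7 8 12 16 15 11 10 14 13 9 5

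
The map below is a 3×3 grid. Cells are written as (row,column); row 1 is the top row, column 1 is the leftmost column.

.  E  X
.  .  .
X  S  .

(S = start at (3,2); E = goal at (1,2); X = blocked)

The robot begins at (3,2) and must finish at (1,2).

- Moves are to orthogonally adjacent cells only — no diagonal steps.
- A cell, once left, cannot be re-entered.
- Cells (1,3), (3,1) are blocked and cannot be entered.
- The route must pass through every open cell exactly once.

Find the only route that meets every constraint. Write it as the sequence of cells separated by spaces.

Need to visit all 7 open cells exactly once, starting at (3,2) and ending at (1,2).
Cell (2,3) has only two open neighbours ((3,3) and (2,2)), so the path must pass straight through it: one of those is the cell it's entered from and the other is where it exits.
Route from (3,2): right 1 to (3,3), up 1 to (2,3), left 2 to (2,1), up 1 to (1,1), right 1 to (1,2) — 6 moves in all.
Check: all 7 open cells covered.

(3,2) (3,3) (2,3) (2,2) (2,1) (1,1) (1,2)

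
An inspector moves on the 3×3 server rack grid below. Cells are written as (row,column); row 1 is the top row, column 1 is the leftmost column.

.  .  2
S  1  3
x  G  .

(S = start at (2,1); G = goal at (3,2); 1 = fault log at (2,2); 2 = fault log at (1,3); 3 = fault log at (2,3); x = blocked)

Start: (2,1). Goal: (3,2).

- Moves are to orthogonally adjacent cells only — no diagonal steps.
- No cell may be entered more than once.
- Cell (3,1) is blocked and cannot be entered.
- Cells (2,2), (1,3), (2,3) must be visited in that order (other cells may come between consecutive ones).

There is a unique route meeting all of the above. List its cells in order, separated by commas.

The waypoints must appear in the order (2,2), (1,3), (2,3), with no cell reused.
Route from (2,1): right to (2,2), up to (1,2), right to (1,3), 2× down (reaching (3,3)), left to (3,2) — 6 moves in all.
Check: order respected (1 at step 1, 2 at step 3, 3 at step 4).

(2,1), (2,2), (1,2), (1,3), (2,3), (3,3), (3,2)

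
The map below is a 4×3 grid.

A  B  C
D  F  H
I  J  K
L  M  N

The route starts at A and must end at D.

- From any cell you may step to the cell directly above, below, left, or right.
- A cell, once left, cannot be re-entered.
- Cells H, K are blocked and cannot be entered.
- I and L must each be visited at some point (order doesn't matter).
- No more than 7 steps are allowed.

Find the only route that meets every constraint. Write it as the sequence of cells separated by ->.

A -> B -> F -> J -> M -> L -> I -> D

The budget equals the shortest possible length, so every move has to be on a shortest route through the required cells.
Route from A: right to B, 3× down (reaching M), left to L, 2× up (reaching D) — 7 moves in all.
Check: all required cells visited; 7 ≤ 7 moves.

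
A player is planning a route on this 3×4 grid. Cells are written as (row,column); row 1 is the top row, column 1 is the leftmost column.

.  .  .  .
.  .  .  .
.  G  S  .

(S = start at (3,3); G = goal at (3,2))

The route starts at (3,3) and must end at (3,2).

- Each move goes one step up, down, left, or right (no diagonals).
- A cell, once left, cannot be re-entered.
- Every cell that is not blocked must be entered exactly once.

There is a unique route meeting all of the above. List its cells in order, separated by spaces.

Need to visit all 12 open cells exactly once, starting at (3,3) and ending at (3,2).
Cell (1,1) has only two open neighbours ((2,1) and (1,2)), so the path must pass straight through it: one of those is the cell it's entered from and the other is where it exits.
Route from (3,3): right 1 to (3,4), up 2 to (1,4), left 1 to (1,3), down 1 to (2,3), left 1 to (2,2), up 1 to (1,2), left 1 to (1,1), down 2 to (3,1), right 1 to (3,2) — 11 moves in all.
Check: all 12 open cells covered.

(3,3) (3,4) (2,4) (1,4) (1,3) (2,3) (2,2) (1,2) (1,1) (2,1) (3,1) (3,2)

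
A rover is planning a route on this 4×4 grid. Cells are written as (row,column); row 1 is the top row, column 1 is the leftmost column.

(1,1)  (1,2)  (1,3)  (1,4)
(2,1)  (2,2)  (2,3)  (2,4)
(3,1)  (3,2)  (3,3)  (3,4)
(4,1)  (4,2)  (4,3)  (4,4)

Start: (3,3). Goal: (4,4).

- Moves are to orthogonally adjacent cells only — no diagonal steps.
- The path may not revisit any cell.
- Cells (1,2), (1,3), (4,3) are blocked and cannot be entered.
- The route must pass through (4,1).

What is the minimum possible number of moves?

Any route passes through (4,1) somewhere between (3,3) and (4,4). Summing Manhattan distances along the two legs ((3,3) → (4,1) → (4,4)) gives a lower bound of 3 + 3 = 6 moves.
That bound ignores the blocked cells. Measuring each leg by the fewest moves that actually steer around them ((3,3)→(4,1): 3; (4,1)→(4,4): 5) raises the lower bound to 8.
The shortest route satisfying every rule uses 10 moves: (3,3) → (3,2) → (4,2) → (4,1) → (3,1) → (2,1) → (2,2) → (2,3) → (2,4) → (3,4) → (4,4).
The no-revisit rule (legs can't share cells) pushes the minimum above the 8-move bound; an exhaustive check rules out every length from 8 to 9, leaving 10 as the minimum.

10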